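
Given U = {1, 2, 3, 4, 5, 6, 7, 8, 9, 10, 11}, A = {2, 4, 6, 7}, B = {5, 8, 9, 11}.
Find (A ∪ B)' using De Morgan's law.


U = {1, 2, 3, 4, 5, 6, 7, 8, 9, 10, 11}
A = {2, 4, 6, 7}, B = {5, 8, 9, 11}
A ∪ B = {2, 4, 5, 6, 7, 8, 9, 11}
(A ∪ B)' = U \ (A ∪ B) = {1, 3, 10}
Verification via A' ∩ B': A' = {1, 3, 5, 8, 9, 10, 11}, B' = {1, 2, 3, 4, 6, 7, 10}
A' ∩ B' = {1, 3, 10} ✓

{1, 3, 10}


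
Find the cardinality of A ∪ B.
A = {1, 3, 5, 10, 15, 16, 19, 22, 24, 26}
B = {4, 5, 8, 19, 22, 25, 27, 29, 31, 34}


Set A = {1, 3, 5, 10, 15, 16, 19, 22, 24, 26}, |A| = 10
Set B = {4, 5, 8, 19, 22, 25, 27, 29, 31, 34}, |B| = 10
A ∩ B = {5, 19, 22}, |A ∩ B| = 3
|A ∪ B| = |A| + |B| - |A ∩ B| = 10 + 10 - 3 = 17

17


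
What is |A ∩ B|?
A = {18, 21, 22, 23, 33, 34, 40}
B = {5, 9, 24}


Set A = {18, 21, 22, 23, 33, 34, 40}
Set B = {5, 9, 24}
A ∩ B = {}
|A ∩ B| = 0

0


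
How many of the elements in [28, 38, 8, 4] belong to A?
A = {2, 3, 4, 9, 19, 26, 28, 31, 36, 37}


Set A = {2, 3, 4, 9, 19, 26, 28, 31, 36, 37}
Candidates: [28, 38, 8, 4]
Check each candidate:
28 ∈ A, 38 ∉ A, 8 ∉ A, 4 ∈ A
Count of candidates in A: 2

2


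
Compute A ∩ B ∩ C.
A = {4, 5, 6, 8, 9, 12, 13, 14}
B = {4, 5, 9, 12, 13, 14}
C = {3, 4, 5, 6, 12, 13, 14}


Set A = {4, 5, 6, 8, 9, 12, 13, 14}
Set B = {4, 5, 9, 12, 13, 14}
Set C = {3, 4, 5, 6, 12, 13, 14}
First, A ∩ B = {4, 5, 9, 12, 13, 14}
Then, (A ∩ B) ∩ C = {4, 5, 12, 13, 14}

{4, 5, 12, 13, 14}


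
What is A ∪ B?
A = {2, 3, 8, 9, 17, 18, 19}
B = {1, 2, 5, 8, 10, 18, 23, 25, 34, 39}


Set A = {2, 3, 8, 9, 17, 18, 19}
Set B = {1, 2, 5, 8, 10, 18, 23, 25, 34, 39}
A ∪ B includes all elements in either set.
Elements from A: {2, 3, 8, 9, 17, 18, 19}
Elements from B not already included: {1, 5, 10, 23, 25, 34, 39}
A ∪ B = {1, 2, 3, 5, 8, 9, 10, 17, 18, 19, 23, 25, 34, 39}

{1, 2, 3, 5, 8, 9, 10, 17, 18, 19, 23, 25, 34, 39}


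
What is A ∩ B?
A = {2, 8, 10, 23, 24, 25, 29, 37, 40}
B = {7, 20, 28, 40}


Set A = {2, 8, 10, 23, 24, 25, 29, 37, 40}
Set B = {7, 20, 28, 40}
A ∩ B includes only elements in both sets.
Check each element of A against B:
2 ✗, 8 ✗, 10 ✗, 23 ✗, 24 ✗, 25 ✗, 29 ✗, 37 ✗, 40 ✓
A ∩ B = {40}

{40}


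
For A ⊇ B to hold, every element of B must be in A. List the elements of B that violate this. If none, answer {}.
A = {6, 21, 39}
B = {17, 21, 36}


Set A = {6, 21, 39}
Set B = {17, 21, 36}
Check each element of B against A:
17 ∉ A (include), 21 ∈ A, 36 ∉ A (include)
Elements of B not in A: {17, 36}

{17, 36}


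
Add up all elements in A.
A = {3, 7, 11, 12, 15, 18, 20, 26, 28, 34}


Set A = {3, 7, 11, 12, 15, 18, 20, 26, 28, 34}
Sum = 3 + 7 + 11 + 12 + 15 + 18 + 20 + 26 + 28 + 34 = 174

174


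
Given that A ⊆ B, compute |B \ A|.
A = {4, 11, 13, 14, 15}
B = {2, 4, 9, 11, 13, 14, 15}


Set A = {4, 11, 13, 14, 15}, |A| = 5
Set B = {2, 4, 9, 11, 13, 14, 15}, |B| = 7
Since A ⊆ B: B \ A = {2, 9}
|B| - |A| = 7 - 5 = 2

2


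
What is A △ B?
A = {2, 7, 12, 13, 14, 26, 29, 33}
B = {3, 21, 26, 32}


Set A = {2, 7, 12, 13, 14, 26, 29, 33}
Set B = {3, 21, 26, 32}
A △ B = (A \ B) ∪ (B \ A)
Elements in A but not B: {2, 7, 12, 13, 14, 29, 33}
Elements in B but not A: {3, 21, 32}
A △ B = {2, 3, 7, 12, 13, 14, 21, 29, 32, 33}

{2, 3, 7, 12, 13, 14, 21, 29, 32, 33}


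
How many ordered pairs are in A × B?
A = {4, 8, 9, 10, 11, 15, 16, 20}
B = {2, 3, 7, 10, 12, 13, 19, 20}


Set A = {4, 8, 9, 10, 11, 15, 16, 20} has 8 elements.
Set B = {2, 3, 7, 10, 12, 13, 19, 20} has 8 elements.
|A × B| = |A| × |B| = 8 × 8 = 64

64


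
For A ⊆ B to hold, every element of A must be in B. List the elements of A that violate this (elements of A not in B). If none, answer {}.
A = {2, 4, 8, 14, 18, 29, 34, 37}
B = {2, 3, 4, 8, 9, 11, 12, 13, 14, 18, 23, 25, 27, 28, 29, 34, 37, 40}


Set A = {2, 4, 8, 14, 18, 29, 34, 37}
Set B = {2, 3, 4, 8, 9, 11, 12, 13, 14, 18, 23, 25, 27, 28, 29, 34, 37, 40}
Check each element of A against B:
2 ∈ B, 4 ∈ B, 8 ∈ B, 14 ∈ B, 18 ∈ B, 29 ∈ B, 34 ∈ B, 37 ∈ B
Elements of A not in B: {}

{}


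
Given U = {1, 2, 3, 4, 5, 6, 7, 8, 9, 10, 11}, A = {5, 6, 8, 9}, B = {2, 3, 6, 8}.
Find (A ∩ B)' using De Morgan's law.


U = {1, 2, 3, 4, 5, 6, 7, 8, 9, 10, 11}
A = {5, 6, 8, 9}, B = {2, 3, 6, 8}
A ∩ B = {6, 8}
(A ∩ B)' = U \ (A ∩ B) = {1, 2, 3, 4, 5, 7, 9, 10, 11}
Verification via A' ∪ B': A' = {1, 2, 3, 4, 7, 10, 11}, B' = {1, 4, 5, 7, 9, 10, 11}
A' ∪ B' = {1, 2, 3, 4, 5, 7, 9, 10, 11} ✓

{1, 2, 3, 4, 5, 7, 9, 10, 11}


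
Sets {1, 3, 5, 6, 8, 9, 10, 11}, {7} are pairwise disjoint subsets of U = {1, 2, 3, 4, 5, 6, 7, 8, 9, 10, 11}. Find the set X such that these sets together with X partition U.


U = {1, 2, 3, 4, 5, 6, 7, 8, 9, 10, 11}
Shown blocks: {1, 3, 5, 6, 8, 9, 10, 11}, {7}
A partition's blocks are pairwise disjoint and cover U, so the missing block = U \ (union of shown blocks).
Union of shown blocks: {1, 3, 5, 6, 7, 8, 9, 10, 11}
Missing block = U \ (union) = {2, 4}

{2, 4}


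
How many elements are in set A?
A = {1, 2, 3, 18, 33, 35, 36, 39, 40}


Set A = {1, 2, 3, 18, 33, 35, 36, 39, 40}
Listing elements: 1, 2, 3, 18, 33, 35, 36, 39, 40
Counting: 9 elements
|A| = 9

9


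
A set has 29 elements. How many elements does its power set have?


The set has 29 elements.
The power set contains all possible subsets.
|P(A)| = 2^|A| = 2^29 = 536870912

536870912


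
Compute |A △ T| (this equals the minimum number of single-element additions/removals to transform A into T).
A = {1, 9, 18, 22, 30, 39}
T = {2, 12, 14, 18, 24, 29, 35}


Set A = {1, 9, 18, 22, 30, 39}
Set T = {2, 12, 14, 18, 24, 29, 35}
Elements to remove from A (in A, not in T): {1, 9, 22, 30, 39} → 5 removals
Elements to add to A (in T, not in A): {2, 12, 14, 24, 29, 35} → 6 additions
Total edits = 5 + 6 = 11

11


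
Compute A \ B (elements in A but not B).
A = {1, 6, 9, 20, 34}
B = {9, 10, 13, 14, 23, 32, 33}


Set A = {1, 6, 9, 20, 34}
Set B = {9, 10, 13, 14, 23, 32, 33}
A \ B includes elements in A that are not in B.
Check each element of A:
1 (not in B, keep), 6 (not in B, keep), 9 (in B, remove), 20 (not in B, keep), 34 (not in B, keep)
A \ B = {1, 6, 20, 34}

{1, 6, 20, 34}


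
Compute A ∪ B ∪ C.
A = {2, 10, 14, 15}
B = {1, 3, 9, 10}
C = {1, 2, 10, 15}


Set A = {2, 10, 14, 15}
Set B = {1, 3, 9, 10}
Set C = {1, 2, 10, 15}
First, A ∪ B = {1, 2, 3, 9, 10, 14, 15}
Then, (A ∪ B) ∪ C = {1, 2, 3, 9, 10, 14, 15}

{1, 2, 3, 9, 10, 14, 15}


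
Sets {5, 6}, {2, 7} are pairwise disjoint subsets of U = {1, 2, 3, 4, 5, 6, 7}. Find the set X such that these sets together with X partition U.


U = {1, 2, 3, 4, 5, 6, 7}
Shown blocks: {5, 6}, {2, 7}
A partition's blocks are pairwise disjoint and cover U, so the missing block = U \ (union of shown blocks).
Union of shown blocks: {2, 5, 6, 7}
Missing block = U \ (union) = {1, 3, 4}

{1, 3, 4}


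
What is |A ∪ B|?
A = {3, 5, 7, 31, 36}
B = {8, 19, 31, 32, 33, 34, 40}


Set A = {3, 5, 7, 31, 36}, |A| = 5
Set B = {8, 19, 31, 32, 33, 34, 40}, |B| = 7
A ∩ B = {31}, |A ∩ B| = 1
|A ∪ B| = |A| + |B| - |A ∩ B| = 5 + 7 - 1 = 11

11


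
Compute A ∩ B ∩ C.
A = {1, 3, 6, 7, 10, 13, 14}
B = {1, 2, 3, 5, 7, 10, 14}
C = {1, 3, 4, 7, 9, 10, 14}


Set A = {1, 3, 6, 7, 10, 13, 14}
Set B = {1, 2, 3, 5, 7, 10, 14}
Set C = {1, 3, 4, 7, 9, 10, 14}
First, A ∩ B = {1, 3, 7, 10, 14}
Then, (A ∩ B) ∩ C = {1, 3, 7, 10, 14}

{1, 3, 7, 10, 14}


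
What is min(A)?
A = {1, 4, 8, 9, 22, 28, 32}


Set A = {1, 4, 8, 9, 22, 28, 32}
Elements in ascending order: 1, 4, 8, 9, 22, 28, 32
The smallest element is 1.

1


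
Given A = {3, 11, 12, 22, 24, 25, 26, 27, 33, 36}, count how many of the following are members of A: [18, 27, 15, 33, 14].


Set A = {3, 11, 12, 22, 24, 25, 26, 27, 33, 36}
Candidates: [18, 27, 15, 33, 14]
Check each candidate:
18 ∉ A, 27 ∈ A, 15 ∉ A, 33 ∈ A, 14 ∉ A
Count of candidates in A: 2

2


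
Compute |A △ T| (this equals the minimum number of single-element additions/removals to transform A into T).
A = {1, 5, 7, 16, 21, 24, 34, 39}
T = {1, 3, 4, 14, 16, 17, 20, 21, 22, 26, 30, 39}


Set A = {1, 5, 7, 16, 21, 24, 34, 39}
Set T = {1, 3, 4, 14, 16, 17, 20, 21, 22, 26, 30, 39}
Elements to remove from A (in A, not in T): {5, 7, 24, 34} → 4 removals
Elements to add to A (in T, not in A): {3, 4, 14, 17, 20, 22, 26, 30} → 8 additions
Total edits = 4 + 8 = 12

12


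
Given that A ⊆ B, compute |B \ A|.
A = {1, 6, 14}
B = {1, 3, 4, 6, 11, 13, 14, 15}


Set A = {1, 6, 14}, |A| = 3
Set B = {1, 3, 4, 6, 11, 13, 14, 15}, |B| = 8
Since A ⊆ B: B \ A = {3, 4, 11, 13, 15}
|B| - |A| = 8 - 3 = 5

5


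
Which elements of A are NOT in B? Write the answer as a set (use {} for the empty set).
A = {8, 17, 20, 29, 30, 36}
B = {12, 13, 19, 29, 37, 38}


Set A = {8, 17, 20, 29, 30, 36}
Set B = {12, 13, 19, 29, 37, 38}
Check each element of A against B:
8 ∉ B (include), 17 ∉ B (include), 20 ∉ B (include), 29 ∈ B, 30 ∉ B (include), 36 ∉ B (include)
Elements of A not in B: {8, 17, 20, 30, 36}

{8, 17, 20, 30, 36}


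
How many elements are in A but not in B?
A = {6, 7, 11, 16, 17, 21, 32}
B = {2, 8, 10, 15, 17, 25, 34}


Set A = {6, 7, 11, 16, 17, 21, 32}
Set B = {2, 8, 10, 15, 17, 25, 34}
A \ B = {6, 7, 11, 16, 21, 32}
|A \ B| = 6

6


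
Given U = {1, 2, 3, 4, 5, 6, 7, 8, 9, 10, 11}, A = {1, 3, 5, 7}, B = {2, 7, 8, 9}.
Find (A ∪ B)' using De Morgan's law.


U = {1, 2, 3, 4, 5, 6, 7, 8, 9, 10, 11}
A = {1, 3, 5, 7}, B = {2, 7, 8, 9}
A ∪ B = {1, 2, 3, 5, 7, 8, 9}
(A ∪ B)' = U \ (A ∪ B) = {4, 6, 10, 11}
Verification via A' ∩ B': A' = {2, 4, 6, 8, 9, 10, 11}, B' = {1, 3, 4, 5, 6, 10, 11}
A' ∩ B' = {4, 6, 10, 11} ✓

{4, 6, 10, 11}


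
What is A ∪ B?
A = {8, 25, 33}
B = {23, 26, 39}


Set A = {8, 25, 33}
Set B = {23, 26, 39}
A ∪ B includes all elements in either set.
Elements from A: {8, 25, 33}
Elements from B not already included: {23, 26, 39}
A ∪ B = {8, 23, 25, 26, 33, 39}

{8, 23, 25, 26, 33, 39}


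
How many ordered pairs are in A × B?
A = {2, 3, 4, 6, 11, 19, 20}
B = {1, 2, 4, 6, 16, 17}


Set A = {2, 3, 4, 6, 11, 19, 20} has 7 elements.
Set B = {1, 2, 4, 6, 16, 17} has 6 elements.
|A × B| = |A| × |B| = 7 × 6 = 42

42


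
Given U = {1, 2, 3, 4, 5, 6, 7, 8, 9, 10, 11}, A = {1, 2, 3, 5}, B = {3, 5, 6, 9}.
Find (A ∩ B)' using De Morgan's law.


U = {1, 2, 3, 4, 5, 6, 7, 8, 9, 10, 11}
A = {1, 2, 3, 5}, B = {3, 5, 6, 9}
A ∩ B = {3, 5}
(A ∩ B)' = U \ (A ∩ B) = {1, 2, 4, 6, 7, 8, 9, 10, 11}
Verification via A' ∪ B': A' = {4, 6, 7, 8, 9, 10, 11}, B' = {1, 2, 4, 7, 8, 10, 11}
A' ∪ B' = {1, 2, 4, 6, 7, 8, 9, 10, 11} ✓

{1, 2, 4, 6, 7, 8, 9, 10, 11}


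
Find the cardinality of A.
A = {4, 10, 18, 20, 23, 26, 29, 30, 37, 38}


Set A = {4, 10, 18, 20, 23, 26, 29, 30, 37, 38}
Listing elements: 4, 10, 18, 20, 23, 26, 29, 30, 37, 38
Counting: 10 elements
|A| = 10

10


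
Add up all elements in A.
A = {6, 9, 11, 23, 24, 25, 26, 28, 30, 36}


Set A = {6, 9, 11, 23, 24, 25, 26, 28, 30, 36}
Sum = 6 + 9 + 11 + 23 + 24 + 25 + 26 + 28 + 30 + 36 = 218

218


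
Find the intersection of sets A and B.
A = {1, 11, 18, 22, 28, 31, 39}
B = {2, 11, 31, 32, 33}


Set A = {1, 11, 18, 22, 28, 31, 39}
Set B = {2, 11, 31, 32, 33}
A ∩ B includes only elements in both sets.
Check each element of A against B:
1 ✗, 11 ✓, 18 ✗, 22 ✗, 28 ✗, 31 ✓, 39 ✗
A ∩ B = {11, 31}

{11, 31}


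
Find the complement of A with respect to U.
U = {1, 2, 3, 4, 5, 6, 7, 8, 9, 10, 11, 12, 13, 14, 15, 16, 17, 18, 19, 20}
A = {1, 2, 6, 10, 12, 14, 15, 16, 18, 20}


Universal set U = {1, 2, 3, 4, 5, 6, 7, 8, 9, 10, 11, 12, 13, 14, 15, 16, 17, 18, 19, 20}
Set A = {1, 2, 6, 10, 12, 14, 15, 16, 18, 20}
A' = U \ A = elements in U but not in A
Checking each element of U:
1 (in A, exclude), 2 (in A, exclude), 3 (not in A, include), 4 (not in A, include), 5 (not in A, include), 6 (in A, exclude), 7 (not in A, include), 8 (not in A, include), 9 (not in A, include), 10 (in A, exclude), 11 (not in A, include), 12 (in A, exclude), 13 (not in A, include), 14 (in A, exclude), 15 (in A, exclude), 16 (in A, exclude), 17 (not in A, include), 18 (in A, exclude), 19 (not in A, include), 20 (in A, exclude)
A' = {3, 4, 5, 7, 8, 9, 11, 13, 17, 19}

{3, 4, 5, 7, 8, 9, 11, 13, 17, 19}


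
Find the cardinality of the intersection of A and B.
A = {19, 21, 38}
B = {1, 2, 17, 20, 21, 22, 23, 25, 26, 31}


Set A = {19, 21, 38}
Set B = {1, 2, 17, 20, 21, 22, 23, 25, 26, 31}
A ∩ B = {21}
|A ∩ B| = 1

1


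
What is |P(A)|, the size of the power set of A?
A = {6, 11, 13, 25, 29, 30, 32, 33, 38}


Set A = {6, 11, 13, 25, 29, 30, 32, 33, 38}
|A| = 9
The power set P(A) contains all subsets of A.
|P(A)| = 2^|A| = 2^9 = 512

512


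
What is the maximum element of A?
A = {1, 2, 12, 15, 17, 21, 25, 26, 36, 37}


Set A = {1, 2, 12, 15, 17, 21, 25, 26, 36, 37}
Elements in ascending order: 1, 2, 12, 15, 17, 21, 25, 26, 36, 37
The largest element is 37.

37


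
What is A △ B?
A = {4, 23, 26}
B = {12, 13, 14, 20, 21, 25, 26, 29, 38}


Set A = {4, 23, 26}
Set B = {12, 13, 14, 20, 21, 25, 26, 29, 38}
A △ B = (A \ B) ∪ (B \ A)
Elements in A but not B: {4, 23}
Elements in B but not A: {12, 13, 14, 20, 21, 25, 29, 38}
A △ B = {4, 12, 13, 14, 20, 21, 23, 25, 29, 38}

{4, 12, 13, 14, 20, 21, 23, 25, 29, 38}


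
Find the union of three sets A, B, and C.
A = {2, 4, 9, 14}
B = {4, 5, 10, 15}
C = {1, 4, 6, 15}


Set A = {2, 4, 9, 14}
Set B = {4, 5, 10, 15}
Set C = {1, 4, 6, 15}
First, A ∪ B = {2, 4, 5, 9, 10, 14, 15}
Then, (A ∪ B) ∪ C = {1, 2, 4, 5, 6, 9, 10, 14, 15}

{1, 2, 4, 5, 6, 9, 10, 14, 15}


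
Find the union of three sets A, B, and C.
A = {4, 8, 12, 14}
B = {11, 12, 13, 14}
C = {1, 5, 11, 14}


Set A = {4, 8, 12, 14}
Set B = {11, 12, 13, 14}
Set C = {1, 5, 11, 14}
First, A ∪ B = {4, 8, 11, 12, 13, 14}
Then, (A ∪ B) ∪ C = {1, 4, 5, 8, 11, 12, 13, 14}

{1, 4, 5, 8, 11, 12, 13, 14}


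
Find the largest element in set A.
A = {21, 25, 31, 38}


Set A = {21, 25, 31, 38}
Elements in ascending order: 21, 25, 31, 38
The largest element is 38.

38


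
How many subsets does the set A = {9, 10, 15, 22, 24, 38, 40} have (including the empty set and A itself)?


Set A = {9, 10, 15, 22, 24, 38, 40}
|A| = 7
The power set P(A) contains all subsets of A.
|P(A)| = 2^|A| = 2^7 = 128

128


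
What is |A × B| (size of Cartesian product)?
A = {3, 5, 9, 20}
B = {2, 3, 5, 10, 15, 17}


Set A = {3, 5, 9, 20} has 4 elements.
Set B = {2, 3, 5, 10, 15, 17} has 6 elements.
|A × B| = |A| × |B| = 4 × 6 = 24

24


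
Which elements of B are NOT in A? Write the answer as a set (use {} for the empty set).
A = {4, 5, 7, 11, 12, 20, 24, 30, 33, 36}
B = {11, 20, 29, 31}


Set A = {4, 5, 7, 11, 12, 20, 24, 30, 33, 36}
Set B = {11, 20, 29, 31}
Check each element of B against A:
11 ∈ A, 20 ∈ A, 29 ∉ A (include), 31 ∉ A (include)
Elements of B not in A: {29, 31}

{29, 31}


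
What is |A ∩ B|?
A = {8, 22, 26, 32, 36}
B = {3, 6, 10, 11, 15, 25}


Set A = {8, 22, 26, 32, 36}
Set B = {3, 6, 10, 11, 15, 25}
A ∩ B = {}
|A ∩ B| = 0

0


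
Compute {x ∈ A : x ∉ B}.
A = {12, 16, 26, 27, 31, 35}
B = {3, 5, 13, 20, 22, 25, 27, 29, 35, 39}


Set A = {12, 16, 26, 27, 31, 35}
Set B = {3, 5, 13, 20, 22, 25, 27, 29, 35, 39}
Check each element of A against B:
12 ∉ B (include), 16 ∉ B (include), 26 ∉ B (include), 27 ∈ B, 31 ∉ B (include), 35 ∈ B
Elements of A not in B: {12, 16, 26, 31}

{12, 16, 26, 31}


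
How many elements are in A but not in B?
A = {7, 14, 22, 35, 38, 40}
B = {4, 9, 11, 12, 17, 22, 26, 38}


Set A = {7, 14, 22, 35, 38, 40}
Set B = {4, 9, 11, 12, 17, 22, 26, 38}
A \ B = {7, 14, 35, 40}
|A \ B| = 4

4


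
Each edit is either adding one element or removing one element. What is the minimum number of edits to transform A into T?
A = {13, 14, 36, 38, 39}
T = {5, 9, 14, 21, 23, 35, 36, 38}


Set A = {13, 14, 36, 38, 39}
Set T = {5, 9, 14, 21, 23, 35, 36, 38}
Elements to remove from A (in A, not in T): {13, 39} → 2 removals
Elements to add to A (in T, not in A): {5, 9, 21, 23, 35} → 5 additions
Total edits = 2 + 5 = 7

7


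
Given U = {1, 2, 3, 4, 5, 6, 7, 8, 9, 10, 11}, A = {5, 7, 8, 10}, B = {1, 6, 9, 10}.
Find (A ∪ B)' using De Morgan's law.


U = {1, 2, 3, 4, 5, 6, 7, 8, 9, 10, 11}
A = {5, 7, 8, 10}, B = {1, 6, 9, 10}
A ∪ B = {1, 5, 6, 7, 8, 9, 10}
(A ∪ B)' = U \ (A ∪ B) = {2, 3, 4, 11}
Verification via A' ∩ B': A' = {1, 2, 3, 4, 6, 9, 11}, B' = {2, 3, 4, 5, 7, 8, 11}
A' ∩ B' = {2, 3, 4, 11} ✓

{2, 3, 4, 11}


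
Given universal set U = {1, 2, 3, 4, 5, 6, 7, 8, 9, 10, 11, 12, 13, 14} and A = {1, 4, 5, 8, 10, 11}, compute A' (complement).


Universal set U = {1, 2, 3, 4, 5, 6, 7, 8, 9, 10, 11, 12, 13, 14}
Set A = {1, 4, 5, 8, 10, 11}
A' = U \ A = elements in U but not in A
Checking each element of U:
1 (in A, exclude), 2 (not in A, include), 3 (not in A, include), 4 (in A, exclude), 5 (in A, exclude), 6 (not in A, include), 7 (not in A, include), 8 (in A, exclude), 9 (not in A, include), 10 (in A, exclude), 11 (in A, exclude), 12 (not in A, include), 13 (not in A, include), 14 (not in A, include)
A' = {2, 3, 6, 7, 9, 12, 13, 14}

{2, 3, 6, 7, 9, 12, 13, 14}


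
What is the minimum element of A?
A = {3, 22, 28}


Set A = {3, 22, 28}
Elements in ascending order: 3, 22, 28
The smallest element is 3.

3


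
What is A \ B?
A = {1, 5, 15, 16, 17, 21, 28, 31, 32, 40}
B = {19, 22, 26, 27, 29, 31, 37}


Set A = {1, 5, 15, 16, 17, 21, 28, 31, 32, 40}
Set B = {19, 22, 26, 27, 29, 31, 37}
A \ B includes elements in A that are not in B.
Check each element of A:
1 (not in B, keep), 5 (not in B, keep), 15 (not in B, keep), 16 (not in B, keep), 17 (not in B, keep), 21 (not in B, keep), 28 (not in B, keep), 31 (in B, remove), 32 (not in B, keep), 40 (not in B, keep)
A \ B = {1, 5, 15, 16, 17, 21, 28, 32, 40}

{1, 5, 15, 16, 17, 21, 28, 32, 40}


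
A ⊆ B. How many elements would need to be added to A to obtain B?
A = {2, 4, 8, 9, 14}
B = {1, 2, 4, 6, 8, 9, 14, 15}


Set A = {2, 4, 8, 9, 14}, |A| = 5
Set B = {1, 2, 4, 6, 8, 9, 14, 15}, |B| = 8
Since A ⊆ B: B \ A = {1, 6, 15}
|B| - |A| = 8 - 5 = 3

3


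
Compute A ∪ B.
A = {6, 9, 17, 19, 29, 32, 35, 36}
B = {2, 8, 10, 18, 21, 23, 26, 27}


Set A = {6, 9, 17, 19, 29, 32, 35, 36}
Set B = {2, 8, 10, 18, 21, 23, 26, 27}
A ∪ B includes all elements in either set.
Elements from A: {6, 9, 17, 19, 29, 32, 35, 36}
Elements from B not already included: {2, 8, 10, 18, 21, 23, 26, 27}
A ∪ B = {2, 6, 8, 9, 10, 17, 18, 19, 21, 23, 26, 27, 29, 32, 35, 36}

{2, 6, 8, 9, 10, 17, 18, 19, 21, 23, 26, 27, 29, 32, 35, 36}


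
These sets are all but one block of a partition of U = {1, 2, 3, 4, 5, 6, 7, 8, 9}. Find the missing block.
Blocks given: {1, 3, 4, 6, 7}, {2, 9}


U = {1, 2, 3, 4, 5, 6, 7, 8, 9}
Shown blocks: {1, 3, 4, 6, 7}, {2, 9}
A partition's blocks are pairwise disjoint and cover U, so the missing block = U \ (union of shown blocks).
Union of shown blocks: {1, 2, 3, 4, 6, 7, 9}
Missing block = U \ (union) = {5, 8}

{5, 8}


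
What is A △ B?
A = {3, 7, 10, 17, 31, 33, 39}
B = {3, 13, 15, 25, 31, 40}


Set A = {3, 7, 10, 17, 31, 33, 39}
Set B = {3, 13, 15, 25, 31, 40}
A △ B = (A \ B) ∪ (B \ A)
Elements in A but not B: {7, 10, 17, 33, 39}
Elements in B but not A: {13, 15, 25, 40}
A △ B = {7, 10, 13, 15, 17, 25, 33, 39, 40}

{7, 10, 13, 15, 17, 25, 33, 39, 40}


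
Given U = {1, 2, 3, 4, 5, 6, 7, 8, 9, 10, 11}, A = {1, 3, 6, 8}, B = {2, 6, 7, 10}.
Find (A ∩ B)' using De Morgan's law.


U = {1, 2, 3, 4, 5, 6, 7, 8, 9, 10, 11}
A = {1, 3, 6, 8}, B = {2, 6, 7, 10}
A ∩ B = {6}
(A ∩ B)' = U \ (A ∩ B) = {1, 2, 3, 4, 5, 7, 8, 9, 10, 11}
Verification via A' ∪ B': A' = {2, 4, 5, 7, 9, 10, 11}, B' = {1, 3, 4, 5, 8, 9, 11}
A' ∪ B' = {1, 2, 3, 4, 5, 7, 8, 9, 10, 11} ✓

{1, 2, 3, 4, 5, 7, 8, 9, 10, 11}


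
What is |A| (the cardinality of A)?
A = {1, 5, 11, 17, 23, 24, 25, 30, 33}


Set A = {1, 5, 11, 17, 23, 24, 25, 30, 33}
Listing elements: 1, 5, 11, 17, 23, 24, 25, 30, 33
Counting: 9 elements
|A| = 9

9


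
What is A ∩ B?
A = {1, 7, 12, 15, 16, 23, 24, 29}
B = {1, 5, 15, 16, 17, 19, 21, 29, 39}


Set A = {1, 7, 12, 15, 16, 23, 24, 29}
Set B = {1, 5, 15, 16, 17, 19, 21, 29, 39}
A ∩ B includes only elements in both sets.
Check each element of A against B:
1 ✓, 7 ✗, 12 ✗, 15 ✓, 16 ✓, 23 ✗, 24 ✗, 29 ✓
A ∩ B = {1, 15, 16, 29}

{1, 15, 16, 29}


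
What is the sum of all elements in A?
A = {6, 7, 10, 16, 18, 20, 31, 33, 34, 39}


Set A = {6, 7, 10, 16, 18, 20, 31, 33, 34, 39}
Sum = 6 + 7 + 10 + 16 + 18 + 20 + 31 + 33 + 34 + 39 = 214

214


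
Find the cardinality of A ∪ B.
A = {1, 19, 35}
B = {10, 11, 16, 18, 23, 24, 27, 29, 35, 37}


Set A = {1, 19, 35}, |A| = 3
Set B = {10, 11, 16, 18, 23, 24, 27, 29, 35, 37}, |B| = 10
A ∩ B = {35}, |A ∩ B| = 1
|A ∪ B| = |A| + |B| - |A ∩ B| = 3 + 10 - 1 = 12

12


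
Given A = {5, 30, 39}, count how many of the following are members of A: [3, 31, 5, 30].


Set A = {5, 30, 39}
Candidates: [3, 31, 5, 30]
Check each candidate:
3 ∉ A, 31 ∉ A, 5 ∈ A, 30 ∈ A
Count of candidates in A: 2

2


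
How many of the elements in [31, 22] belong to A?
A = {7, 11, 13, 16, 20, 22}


Set A = {7, 11, 13, 16, 20, 22}
Candidates: [31, 22]
Check each candidate:
31 ∉ A, 22 ∈ A
Count of candidates in A: 1

1


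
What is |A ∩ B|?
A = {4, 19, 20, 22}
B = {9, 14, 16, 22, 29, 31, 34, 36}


Set A = {4, 19, 20, 22}
Set B = {9, 14, 16, 22, 29, 31, 34, 36}
A ∩ B = {22}
|A ∩ B| = 1

1


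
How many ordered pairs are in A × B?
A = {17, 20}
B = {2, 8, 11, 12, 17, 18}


Set A = {17, 20} has 2 elements.
Set B = {2, 8, 11, 12, 17, 18} has 6 elements.
|A × B| = |A| × |B| = 2 × 6 = 12

12


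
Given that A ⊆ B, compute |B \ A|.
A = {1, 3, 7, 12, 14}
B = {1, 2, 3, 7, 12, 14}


Set A = {1, 3, 7, 12, 14}, |A| = 5
Set B = {1, 2, 3, 7, 12, 14}, |B| = 6
Since A ⊆ B: B \ A = {2}
|B| - |A| = 6 - 5 = 1

1


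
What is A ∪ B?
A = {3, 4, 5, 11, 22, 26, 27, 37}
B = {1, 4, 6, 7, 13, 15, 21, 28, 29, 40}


Set A = {3, 4, 5, 11, 22, 26, 27, 37}
Set B = {1, 4, 6, 7, 13, 15, 21, 28, 29, 40}
A ∪ B includes all elements in either set.
Elements from A: {3, 4, 5, 11, 22, 26, 27, 37}
Elements from B not already included: {1, 6, 7, 13, 15, 21, 28, 29, 40}
A ∪ B = {1, 3, 4, 5, 6, 7, 11, 13, 15, 21, 22, 26, 27, 28, 29, 37, 40}

{1, 3, 4, 5, 6, 7, 11, 13, 15, 21, 22, 26, 27, 28, 29, 37, 40}


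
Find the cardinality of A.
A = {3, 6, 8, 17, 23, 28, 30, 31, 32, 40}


Set A = {3, 6, 8, 17, 23, 28, 30, 31, 32, 40}
Listing elements: 3, 6, 8, 17, 23, 28, 30, 31, 32, 40
Counting: 10 elements
|A| = 10

10


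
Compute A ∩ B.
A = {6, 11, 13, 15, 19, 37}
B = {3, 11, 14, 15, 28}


Set A = {6, 11, 13, 15, 19, 37}
Set B = {3, 11, 14, 15, 28}
A ∩ B includes only elements in both sets.
Check each element of A against B:
6 ✗, 11 ✓, 13 ✗, 15 ✓, 19 ✗, 37 ✗
A ∩ B = {11, 15}

{11, 15}


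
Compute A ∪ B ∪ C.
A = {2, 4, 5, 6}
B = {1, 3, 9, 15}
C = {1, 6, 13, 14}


Set A = {2, 4, 5, 6}
Set B = {1, 3, 9, 15}
Set C = {1, 6, 13, 14}
First, A ∪ B = {1, 2, 3, 4, 5, 6, 9, 15}
Then, (A ∪ B) ∪ C = {1, 2, 3, 4, 5, 6, 9, 13, 14, 15}

{1, 2, 3, 4, 5, 6, 9, 13, 14, 15}


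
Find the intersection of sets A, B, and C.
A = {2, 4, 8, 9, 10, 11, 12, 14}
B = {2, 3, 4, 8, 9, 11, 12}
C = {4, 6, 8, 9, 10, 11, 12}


Set A = {2, 4, 8, 9, 10, 11, 12, 14}
Set B = {2, 3, 4, 8, 9, 11, 12}
Set C = {4, 6, 8, 9, 10, 11, 12}
First, A ∩ B = {2, 4, 8, 9, 11, 12}
Then, (A ∩ B) ∩ C = {4, 8, 9, 11, 12}

{4, 8, 9, 11, 12}


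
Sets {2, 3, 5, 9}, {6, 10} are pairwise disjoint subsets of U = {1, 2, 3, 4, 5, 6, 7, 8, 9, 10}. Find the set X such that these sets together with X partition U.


U = {1, 2, 3, 4, 5, 6, 7, 8, 9, 10}
Shown blocks: {2, 3, 5, 9}, {6, 10}
A partition's blocks are pairwise disjoint and cover U, so the missing block = U \ (union of shown blocks).
Union of shown blocks: {2, 3, 5, 6, 9, 10}
Missing block = U \ (union) = {1, 4, 7, 8}

{1, 4, 7, 8}


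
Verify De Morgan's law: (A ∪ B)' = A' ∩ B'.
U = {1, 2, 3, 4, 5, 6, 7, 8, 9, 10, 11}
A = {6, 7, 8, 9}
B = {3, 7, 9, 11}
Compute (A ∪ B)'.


U = {1, 2, 3, 4, 5, 6, 7, 8, 9, 10, 11}
A = {6, 7, 8, 9}, B = {3, 7, 9, 11}
A ∪ B = {3, 6, 7, 8, 9, 11}
(A ∪ B)' = U \ (A ∪ B) = {1, 2, 4, 5, 10}
Verification via A' ∩ B': A' = {1, 2, 3, 4, 5, 10, 11}, B' = {1, 2, 4, 5, 6, 8, 10}
A' ∩ B' = {1, 2, 4, 5, 10} ✓

{1, 2, 4, 5, 10}


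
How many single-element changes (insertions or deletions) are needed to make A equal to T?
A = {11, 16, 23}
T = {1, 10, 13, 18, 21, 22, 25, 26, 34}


Set A = {11, 16, 23}
Set T = {1, 10, 13, 18, 21, 22, 25, 26, 34}
Elements to remove from A (in A, not in T): {11, 16, 23} → 3 removals
Elements to add to A (in T, not in A): {1, 10, 13, 18, 21, 22, 25, 26, 34} → 9 additions
Total edits = 3 + 9 = 12

12


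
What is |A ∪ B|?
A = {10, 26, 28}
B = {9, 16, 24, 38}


Set A = {10, 26, 28}, |A| = 3
Set B = {9, 16, 24, 38}, |B| = 4
A ∩ B = {}, |A ∩ B| = 0
|A ∪ B| = |A| + |B| - |A ∩ B| = 3 + 4 - 0 = 7

7


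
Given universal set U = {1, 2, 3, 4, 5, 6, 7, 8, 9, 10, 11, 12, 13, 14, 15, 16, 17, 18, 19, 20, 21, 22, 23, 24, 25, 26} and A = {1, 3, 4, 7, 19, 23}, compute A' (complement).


Universal set U = {1, 2, 3, 4, 5, 6, 7, 8, 9, 10, 11, 12, 13, 14, 15, 16, 17, 18, 19, 20, 21, 22, 23, 24, 25, 26}
Set A = {1, 3, 4, 7, 19, 23}
A' = U \ A = elements in U but not in A
Checking each element of U:
1 (in A, exclude), 2 (not in A, include), 3 (in A, exclude), 4 (in A, exclude), 5 (not in A, include), 6 (not in A, include), 7 (in A, exclude), 8 (not in A, include), 9 (not in A, include), 10 (not in A, include), 11 (not in A, include), 12 (not in A, include), 13 (not in A, include), 14 (not in A, include), 15 (not in A, include), 16 (not in A, include), 17 (not in A, include), 18 (not in A, include), 19 (in A, exclude), 20 (not in A, include), 21 (not in A, include), 22 (not in A, include), 23 (in A, exclude), 24 (not in A, include), 25 (not in A, include), 26 (not in A, include)
A' = {2, 5, 6, 8, 9, 10, 11, 12, 13, 14, 15, 16, 17, 18, 20, 21, 22, 24, 25, 26}

{2, 5, 6, 8, 9, 10, 11, 12, 13, 14, 15, 16, 17, 18, 20, 21, 22, 24, 25, 26}


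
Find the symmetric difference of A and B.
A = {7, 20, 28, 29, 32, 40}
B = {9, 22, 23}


Set A = {7, 20, 28, 29, 32, 40}
Set B = {9, 22, 23}
A △ B = (A \ B) ∪ (B \ A)
Elements in A but not B: {7, 20, 28, 29, 32, 40}
Elements in B but not A: {9, 22, 23}
A △ B = {7, 9, 20, 22, 23, 28, 29, 32, 40}

{7, 9, 20, 22, 23, 28, 29, 32, 40}


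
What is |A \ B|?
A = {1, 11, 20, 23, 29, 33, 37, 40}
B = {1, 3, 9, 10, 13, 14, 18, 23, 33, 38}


Set A = {1, 11, 20, 23, 29, 33, 37, 40}
Set B = {1, 3, 9, 10, 13, 14, 18, 23, 33, 38}
A \ B = {11, 20, 29, 37, 40}
|A \ B| = 5

5


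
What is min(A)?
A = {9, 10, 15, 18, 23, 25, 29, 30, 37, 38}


Set A = {9, 10, 15, 18, 23, 25, 29, 30, 37, 38}
Elements in ascending order: 9, 10, 15, 18, 23, 25, 29, 30, 37, 38
The smallest element is 9.

9


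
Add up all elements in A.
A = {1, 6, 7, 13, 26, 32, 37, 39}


Set A = {1, 6, 7, 13, 26, 32, 37, 39}
Sum = 1 + 6 + 7 + 13 + 26 + 32 + 37 + 39 = 161

161


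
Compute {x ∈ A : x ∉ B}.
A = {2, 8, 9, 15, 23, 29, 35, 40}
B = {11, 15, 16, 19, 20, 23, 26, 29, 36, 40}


Set A = {2, 8, 9, 15, 23, 29, 35, 40}
Set B = {11, 15, 16, 19, 20, 23, 26, 29, 36, 40}
Check each element of A against B:
2 ∉ B (include), 8 ∉ B (include), 9 ∉ B (include), 15 ∈ B, 23 ∈ B, 29 ∈ B, 35 ∉ B (include), 40 ∈ B
Elements of A not in B: {2, 8, 9, 35}

{2, 8, 9, 35}


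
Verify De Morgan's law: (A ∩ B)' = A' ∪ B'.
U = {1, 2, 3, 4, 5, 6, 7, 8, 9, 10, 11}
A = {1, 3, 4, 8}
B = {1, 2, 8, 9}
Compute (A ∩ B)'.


U = {1, 2, 3, 4, 5, 6, 7, 8, 9, 10, 11}
A = {1, 3, 4, 8}, B = {1, 2, 8, 9}
A ∩ B = {1, 8}
(A ∩ B)' = U \ (A ∩ B) = {2, 3, 4, 5, 6, 7, 9, 10, 11}
Verification via A' ∪ B': A' = {2, 5, 6, 7, 9, 10, 11}, B' = {3, 4, 5, 6, 7, 10, 11}
A' ∪ B' = {2, 3, 4, 5, 6, 7, 9, 10, 11} ✓

{2, 3, 4, 5, 6, 7, 9, 10, 11}


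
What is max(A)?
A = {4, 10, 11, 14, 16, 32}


Set A = {4, 10, 11, 14, 16, 32}
Elements in ascending order: 4, 10, 11, 14, 16, 32
The largest element is 32.

32


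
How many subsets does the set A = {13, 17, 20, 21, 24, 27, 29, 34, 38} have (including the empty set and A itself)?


Set A = {13, 17, 20, 21, 24, 27, 29, 34, 38}
|A| = 9
The power set P(A) contains all subsets of A.
|P(A)| = 2^|A| = 2^9 = 512

512


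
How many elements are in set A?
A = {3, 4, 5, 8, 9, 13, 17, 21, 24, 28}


Set A = {3, 4, 5, 8, 9, 13, 17, 21, 24, 28}
Listing elements: 3, 4, 5, 8, 9, 13, 17, 21, 24, 28
Counting: 10 elements
|A| = 10

10


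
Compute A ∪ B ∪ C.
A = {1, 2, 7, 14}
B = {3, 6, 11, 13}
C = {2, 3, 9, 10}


Set A = {1, 2, 7, 14}
Set B = {3, 6, 11, 13}
Set C = {2, 3, 9, 10}
First, A ∪ B = {1, 2, 3, 6, 7, 11, 13, 14}
Then, (A ∪ B) ∪ C = {1, 2, 3, 6, 7, 9, 10, 11, 13, 14}

{1, 2, 3, 6, 7, 9, 10, 11, 13, 14}


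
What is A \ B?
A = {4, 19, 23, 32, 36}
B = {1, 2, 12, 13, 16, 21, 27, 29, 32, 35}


Set A = {4, 19, 23, 32, 36}
Set B = {1, 2, 12, 13, 16, 21, 27, 29, 32, 35}
A \ B includes elements in A that are not in B.
Check each element of A:
4 (not in B, keep), 19 (not in B, keep), 23 (not in B, keep), 32 (in B, remove), 36 (not in B, keep)
A \ B = {4, 19, 23, 36}

{4, 19, 23, 36}


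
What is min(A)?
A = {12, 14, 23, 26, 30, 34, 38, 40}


Set A = {12, 14, 23, 26, 30, 34, 38, 40}
Elements in ascending order: 12, 14, 23, 26, 30, 34, 38, 40
The smallest element is 12.

12


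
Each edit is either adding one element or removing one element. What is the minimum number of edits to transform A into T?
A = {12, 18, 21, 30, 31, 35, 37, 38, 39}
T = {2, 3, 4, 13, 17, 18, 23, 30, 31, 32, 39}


Set A = {12, 18, 21, 30, 31, 35, 37, 38, 39}
Set T = {2, 3, 4, 13, 17, 18, 23, 30, 31, 32, 39}
Elements to remove from A (in A, not in T): {12, 21, 35, 37, 38} → 5 removals
Elements to add to A (in T, not in A): {2, 3, 4, 13, 17, 23, 32} → 7 additions
Total edits = 5 + 7 = 12

12


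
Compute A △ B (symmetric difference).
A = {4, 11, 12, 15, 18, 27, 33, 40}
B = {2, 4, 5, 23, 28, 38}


Set A = {4, 11, 12, 15, 18, 27, 33, 40}
Set B = {2, 4, 5, 23, 28, 38}
A △ B = (A \ B) ∪ (B \ A)
Elements in A but not B: {11, 12, 15, 18, 27, 33, 40}
Elements in B but not A: {2, 5, 23, 28, 38}
A △ B = {2, 5, 11, 12, 15, 18, 23, 27, 28, 33, 38, 40}

{2, 5, 11, 12, 15, 18, 23, 27, 28, 33, 38, 40}


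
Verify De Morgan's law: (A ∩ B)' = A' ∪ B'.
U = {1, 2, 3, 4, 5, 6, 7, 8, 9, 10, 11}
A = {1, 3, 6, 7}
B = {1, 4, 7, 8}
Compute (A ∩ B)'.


U = {1, 2, 3, 4, 5, 6, 7, 8, 9, 10, 11}
A = {1, 3, 6, 7}, B = {1, 4, 7, 8}
A ∩ B = {1, 7}
(A ∩ B)' = U \ (A ∩ B) = {2, 3, 4, 5, 6, 8, 9, 10, 11}
Verification via A' ∪ B': A' = {2, 4, 5, 8, 9, 10, 11}, B' = {2, 3, 5, 6, 9, 10, 11}
A' ∪ B' = {2, 3, 4, 5, 6, 8, 9, 10, 11} ✓

{2, 3, 4, 5, 6, 8, 9, 10, 11}


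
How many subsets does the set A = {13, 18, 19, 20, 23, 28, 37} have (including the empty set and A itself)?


Set A = {13, 18, 19, 20, 23, 28, 37}
|A| = 7
The power set P(A) contains all subsets of A.
|P(A)| = 2^|A| = 2^7 = 128

128


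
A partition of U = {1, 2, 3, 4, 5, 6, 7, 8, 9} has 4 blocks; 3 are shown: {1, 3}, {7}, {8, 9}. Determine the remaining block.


U = {1, 2, 3, 4, 5, 6, 7, 8, 9}
Shown blocks: {1, 3}, {7}, {8, 9}
A partition's blocks are pairwise disjoint and cover U, so the missing block = U \ (union of shown blocks).
Union of shown blocks: {1, 3, 7, 8, 9}
Missing block = U \ (union) = {2, 4, 5, 6}

{2, 4, 5, 6}


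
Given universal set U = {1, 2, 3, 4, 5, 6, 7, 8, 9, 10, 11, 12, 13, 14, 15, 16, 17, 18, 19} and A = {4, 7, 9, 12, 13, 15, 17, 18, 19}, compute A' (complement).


Universal set U = {1, 2, 3, 4, 5, 6, 7, 8, 9, 10, 11, 12, 13, 14, 15, 16, 17, 18, 19}
Set A = {4, 7, 9, 12, 13, 15, 17, 18, 19}
A' = U \ A = elements in U but not in A
Checking each element of U:
1 (not in A, include), 2 (not in A, include), 3 (not in A, include), 4 (in A, exclude), 5 (not in A, include), 6 (not in A, include), 7 (in A, exclude), 8 (not in A, include), 9 (in A, exclude), 10 (not in A, include), 11 (not in A, include), 12 (in A, exclude), 13 (in A, exclude), 14 (not in A, include), 15 (in A, exclude), 16 (not in A, include), 17 (in A, exclude), 18 (in A, exclude), 19 (in A, exclude)
A' = {1, 2, 3, 5, 6, 8, 10, 11, 14, 16}

{1, 2, 3, 5, 6, 8, 10, 11, 14, 16}


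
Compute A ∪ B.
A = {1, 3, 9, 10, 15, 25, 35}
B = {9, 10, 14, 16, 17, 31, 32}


Set A = {1, 3, 9, 10, 15, 25, 35}
Set B = {9, 10, 14, 16, 17, 31, 32}
A ∪ B includes all elements in either set.
Elements from A: {1, 3, 9, 10, 15, 25, 35}
Elements from B not already included: {14, 16, 17, 31, 32}
A ∪ B = {1, 3, 9, 10, 14, 15, 16, 17, 25, 31, 32, 35}

{1, 3, 9, 10, 14, 15, 16, 17, 25, 31, 32, 35}


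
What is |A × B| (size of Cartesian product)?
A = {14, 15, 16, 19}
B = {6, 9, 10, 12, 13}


Set A = {14, 15, 16, 19} has 4 elements.
Set B = {6, 9, 10, 12, 13} has 5 elements.
|A × B| = |A| × |B| = 4 × 5 = 20

20


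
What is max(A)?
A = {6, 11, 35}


Set A = {6, 11, 35}
Elements in ascending order: 6, 11, 35
The largest element is 35.

35


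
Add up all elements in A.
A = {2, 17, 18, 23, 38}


Set A = {2, 17, 18, 23, 38}
Sum = 2 + 17 + 18 + 23 + 38 = 98

98


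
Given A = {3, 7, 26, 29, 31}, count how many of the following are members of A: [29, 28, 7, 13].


Set A = {3, 7, 26, 29, 31}
Candidates: [29, 28, 7, 13]
Check each candidate:
29 ∈ A, 28 ∉ A, 7 ∈ A, 13 ∉ A
Count of candidates in A: 2

2


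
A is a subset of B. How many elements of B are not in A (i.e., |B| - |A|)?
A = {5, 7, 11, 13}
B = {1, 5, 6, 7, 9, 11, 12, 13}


Set A = {5, 7, 11, 13}, |A| = 4
Set B = {1, 5, 6, 7, 9, 11, 12, 13}, |B| = 8
Since A ⊆ B: B \ A = {1, 6, 9, 12}
|B| - |A| = 8 - 4 = 4

4


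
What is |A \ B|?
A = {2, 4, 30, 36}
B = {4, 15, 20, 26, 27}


Set A = {2, 4, 30, 36}
Set B = {4, 15, 20, 26, 27}
A \ B = {2, 30, 36}
|A \ B| = 3

3


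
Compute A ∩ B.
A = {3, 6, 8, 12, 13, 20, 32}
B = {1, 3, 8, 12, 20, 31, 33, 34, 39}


Set A = {3, 6, 8, 12, 13, 20, 32}
Set B = {1, 3, 8, 12, 20, 31, 33, 34, 39}
A ∩ B includes only elements in both sets.
Check each element of A against B:
3 ✓, 6 ✗, 8 ✓, 12 ✓, 13 ✗, 20 ✓, 32 ✗
A ∩ B = {3, 8, 12, 20}

{3, 8, 12, 20}


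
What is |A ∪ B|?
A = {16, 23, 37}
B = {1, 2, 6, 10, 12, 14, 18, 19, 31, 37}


Set A = {16, 23, 37}, |A| = 3
Set B = {1, 2, 6, 10, 12, 14, 18, 19, 31, 37}, |B| = 10
A ∩ B = {37}, |A ∩ B| = 1
|A ∪ B| = |A| + |B| - |A ∩ B| = 3 + 10 - 1 = 12

12


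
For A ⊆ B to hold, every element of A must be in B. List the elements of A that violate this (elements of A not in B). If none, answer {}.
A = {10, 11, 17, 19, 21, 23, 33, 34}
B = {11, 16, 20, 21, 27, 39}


Set A = {10, 11, 17, 19, 21, 23, 33, 34}
Set B = {11, 16, 20, 21, 27, 39}
Check each element of A against B:
10 ∉ B (include), 11 ∈ B, 17 ∉ B (include), 19 ∉ B (include), 21 ∈ B, 23 ∉ B (include), 33 ∉ B (include), 34 ∉ B (include)
Elements of A not in B: {10, 17, 19, 23, 33, 34}

{10, 17, 19, 23, 33, 34}


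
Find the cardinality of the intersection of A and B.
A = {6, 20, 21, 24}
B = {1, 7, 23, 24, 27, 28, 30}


Set A = {6, 20, 21, 24}
Set B = {1, 7, 23, 24, 27, 28, 30}
A ∩ B = {24}
|A ∩ B| = 1

1


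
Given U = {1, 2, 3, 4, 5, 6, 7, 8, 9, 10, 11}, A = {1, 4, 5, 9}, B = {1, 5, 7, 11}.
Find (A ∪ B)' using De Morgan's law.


U = {1, 2, 3, 4, 5, 6, 7, 8, 9, 10, 11}
A = {1, 4, 5, 9}, B = {1, 5, 7, 11}
A ∪ B = {1, 4, 5, 7, 9, 11}
(A ∪ B)' = U \ (A ∪ B) = {2, 3, 6, 8, 10}
Verification via A' ∩ B': A' = {2, 3, 6, 7, 8, 10, 11}, B' = {2, 3, 4, 6, 8, 9, 10}
A' ∩ B' = {2, 3, 6, 8, 10} ✓

{2, 3, 6, 8, 10}


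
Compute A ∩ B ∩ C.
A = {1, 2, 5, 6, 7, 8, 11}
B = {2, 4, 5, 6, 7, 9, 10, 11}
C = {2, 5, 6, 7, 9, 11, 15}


Set A = {1, 2, 5, 6, 7, 8, 11}
Set B = {2, 4, 5, 6, 7, 9, 10, 11}
Set C = {2, 5, 6, 7, 9, 11, 15}
First, A ∩ B = {2, 5, 6, 7, 11}
Then, (A ∩ B) ∩ C = {2, 5, 6, 7, 11}

{2, 5, 6, 7, 11}


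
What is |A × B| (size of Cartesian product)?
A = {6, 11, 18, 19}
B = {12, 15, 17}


Set A = {6, 11, 18, 19} has 4 elements.
Set B = {12, 15, 17} has 3 elements.
|A × B| = |A| × |B| = 4 × 3 = 12

12


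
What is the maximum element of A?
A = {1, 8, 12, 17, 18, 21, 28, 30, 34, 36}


Set A = {1, 8, 12, 17, 18, 21, 28, 30, 34, 36}
Elements in ascending order: 1, 8, 12, 17, 18, 21, 28, 30, 34, 36
The largest element is 36.

36


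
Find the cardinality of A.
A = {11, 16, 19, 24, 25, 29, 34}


Set A = {11, 16, 19, 24, 25, 29, 34}
Listing elements: 11, 16, 19, 24, 25, 29, 34
Counting: 7 elements
|A| = 7

7


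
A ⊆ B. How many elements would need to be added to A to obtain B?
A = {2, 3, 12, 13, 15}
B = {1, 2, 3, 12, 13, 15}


Set A = {2, 3, 12, 13, 15}, |A| = 5
Set B = {1, 2, 3, 12, 13, 15}, |B| = 6
Since A ⊆ B: B \ A = {1}
|B| - |A| = 6 - 5 = 1

1


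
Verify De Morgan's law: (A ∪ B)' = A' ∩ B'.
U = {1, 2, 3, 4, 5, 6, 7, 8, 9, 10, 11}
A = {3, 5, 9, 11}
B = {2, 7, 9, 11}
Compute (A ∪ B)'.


U = {1, 2, 3, 4, 5, 6, 7, 8, 9, 10, 11}
A = {3, 5, 9, 11}, B = {2, 7, 9, 11}
A ∪ B = {2, 3, 5, 7, 9, 11}
(A ∪ B)' = U \ (A ∪ B) = {1, 4, 6, 8, 10}
Verification via A' ∩ B': A' = {1, 2, 4, 6, 7, 8, 10}, B' = {1, 3, 4, 5, 6, 8, 10}
A' ∩ B' = {1, 4, 6, 8, 10} ✓

{1, 4, 6, 8, 10}


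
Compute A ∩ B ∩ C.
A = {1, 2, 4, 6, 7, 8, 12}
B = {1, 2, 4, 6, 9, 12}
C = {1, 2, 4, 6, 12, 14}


Set A = {1, 2, 4, 6, 7, 8, 12}
Set B = {1, 2, 4, 6, 9, 12}
Set C = {1, 2, 4, 6, 12, 14}
First, A ∩ B = {1, 2, 4, 6, 12}
Then, (A ∩ B) ∩ C = {1, 2, 4, 6, 12}

{1, 2, 4, 6, 12}


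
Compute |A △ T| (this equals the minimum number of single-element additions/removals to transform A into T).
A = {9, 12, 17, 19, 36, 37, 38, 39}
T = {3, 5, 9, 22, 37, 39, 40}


Set A = {9, 12, 17, 19, 36, 37, 38, 39}
Set T = {3, 5, 9, 22, 37, 39, 40}
Elements to remove from A (in A, not in T): {12, 17, 19, 36, 38} → 5 removals
Elements to add to A (in T, not in A): {3, 5, 22, 40} → 4 additions
Total edits = 5 + 4 = 9

9


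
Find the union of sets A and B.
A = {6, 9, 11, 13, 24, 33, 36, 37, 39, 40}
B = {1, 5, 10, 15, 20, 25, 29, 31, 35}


Set A = {6, 9, 11, 13, 24, 33, 36, 37, 39, 40}
Set B = {1, 5, 10, 15, 20, 25, 29, 31, 35}
A ∪ B includes all elements in either set.
Elements from A: {6, 9, 11, 13, 24, 33, 36, 37, 39, 40}
Elements from B not already included: {1, 5, 10, 15, 20, 25, 29, 31, 35}
A ∪ B = {1, 5, 6, 9, 10, 11, 13, 15, 20, 24, 25, 29, 31, 33, 35, 36, 37, 39, 40}

{1, 5, 6, 9, 10, 11, 13, 15, 20, 24, 25, 29, 31, 33, 35, 36, 37, 39, 40}


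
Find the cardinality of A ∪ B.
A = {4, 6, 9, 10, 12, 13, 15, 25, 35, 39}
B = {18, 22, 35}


Set A = {4, 6, 9, 10, 12, 13, 15, 25, 35, 39}, |A| = 10
Set B = {18, 22, 35}, |B| = 3
A ∩ B = {35}, |A ∩ B| = 1
|A ∪ B| = |A| + |B| - |A ∩ B| = 10 + 3 - 1 = 12

12


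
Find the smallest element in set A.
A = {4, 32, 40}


Set A = {4, 32, 40}
Elements in ascending order: 4, 32, 40
The smallest element is 4.

4


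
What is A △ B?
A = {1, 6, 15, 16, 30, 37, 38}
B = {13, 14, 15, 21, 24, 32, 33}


Set A = {1, 6, 15, 16, 30, 37, 38}
Set B = {13, 14, 15, 21, 24, 32, 33}
A △ B = (A \ B) ∪ (B \ A)
Elements in A but not B: {1, 6, 16, 30, 37, 38}
Elements in B but not A: {13, 14, 21, 24, 32, 33}
A △ B = {1, 6, 13, 14, 16, 21, 24, 30, 32, 33, 37, 38}

{1, 6, 13, 14, 16, 21, 24, 30, 32, 33, 37, 38}


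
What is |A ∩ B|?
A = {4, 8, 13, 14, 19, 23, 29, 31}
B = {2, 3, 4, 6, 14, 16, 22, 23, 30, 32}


Set A = {4, 8, 13, 14, 19, 23, 29, 31}
Set B = {2, 3, 4, 6, 14, 16, 22, 23, 30, 32}
A ∩ B = {4, 14, 23}
|A ∩ B| = 3

3
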